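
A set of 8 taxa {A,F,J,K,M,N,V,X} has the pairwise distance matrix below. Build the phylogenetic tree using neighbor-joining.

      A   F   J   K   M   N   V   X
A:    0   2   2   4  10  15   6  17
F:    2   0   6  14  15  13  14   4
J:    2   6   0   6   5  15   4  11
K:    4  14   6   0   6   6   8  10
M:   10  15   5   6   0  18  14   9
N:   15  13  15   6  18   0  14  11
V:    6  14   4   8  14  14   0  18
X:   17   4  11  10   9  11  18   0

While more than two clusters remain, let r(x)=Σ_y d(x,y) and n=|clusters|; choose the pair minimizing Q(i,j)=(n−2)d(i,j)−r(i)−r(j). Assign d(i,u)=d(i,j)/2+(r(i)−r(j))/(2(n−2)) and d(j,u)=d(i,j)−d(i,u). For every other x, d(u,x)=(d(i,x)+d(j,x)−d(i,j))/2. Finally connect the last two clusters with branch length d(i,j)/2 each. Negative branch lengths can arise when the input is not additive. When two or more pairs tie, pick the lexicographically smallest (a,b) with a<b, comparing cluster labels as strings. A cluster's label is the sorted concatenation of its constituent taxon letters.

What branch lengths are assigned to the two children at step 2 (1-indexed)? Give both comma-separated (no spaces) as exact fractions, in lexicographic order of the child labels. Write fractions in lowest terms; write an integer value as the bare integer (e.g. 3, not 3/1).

-4/5,34/5

iteration 1: select F,X (d=4, Q=-124); attach at lengths (1, 3); label the merged cluster FX
  updated: d(A,FX)=15/2, d(FX,J)=13/2, d(FX,K)=10, d(FX,M)=10, d(FX,N)=10, d(FX,V)=14
iteration 2: select K,N (d=6, Q=-88); attach at lengths (-4/5, 34/5); label the merged cluster KN
  updated: d(A,KN)=13/2, d(FX,KN)=7, d(J,KN)=15/2, d(KN,M)=9, d(KN,V)=8
iteration 3: select FX,KN (d=7, Q=-55); attach at lengths (35/8, 21/8); label the merged cluster FKNX
  updated: d(A,FKNX)=7/2, d(FKNX,J)=7/2, d(FKNX,M)=6, d(FKNX,V)=15/2
iteration 4: select FKNX,M (d=6, Q=-75/2); attach at lengths (7/12, 65/12); label the merged cluster FKMNX
  updated: d(A,FKMNX)=15/4, d(FKMNX,J)=5/4, d(FKMNX,V)=31/4
iteration 5: select A,V (d=6, Q=-35/2); attach at lengths (3/2, 9/2); label the merged cluster AV
  updated: d(AV,FKMNX)=11/4, d(AV,J)=0
iteration 6: select AV,FKMNX (d=11/4, Q=-4); attach at lengths (3/4, 2); label the merged cluster AFKMNVX
  updated: d(AFKMNVX,J)=-3/4
iteration 7: select AFKMNVX,J (d=-3/4); attach at lengths (-3/8, -3/8); label the merged cluster AFJKMNVX
final tree: (((A:3/2,V:9/2):3/4,(((F:1,X:3):35/8,(K:-4/5,N:34/5):21/8):7/12,M:65/12):2):-3/8,J:-3/8)
total length: 31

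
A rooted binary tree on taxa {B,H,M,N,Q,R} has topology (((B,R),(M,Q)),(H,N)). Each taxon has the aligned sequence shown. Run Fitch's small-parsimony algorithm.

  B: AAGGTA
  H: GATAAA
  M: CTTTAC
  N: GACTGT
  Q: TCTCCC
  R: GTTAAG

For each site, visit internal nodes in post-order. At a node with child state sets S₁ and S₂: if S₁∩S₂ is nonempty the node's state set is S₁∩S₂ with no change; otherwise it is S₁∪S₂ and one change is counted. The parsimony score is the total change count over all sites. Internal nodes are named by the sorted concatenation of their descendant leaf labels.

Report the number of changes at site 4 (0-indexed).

[col 0] BR: children B:{A}, R:{G} ∪→ {A,G}; cost 1
[col 0] MQ: children M:{C}, Q:{T} ∪→ {C,T}; cost 1
[col 0] BMQR: children BR:{A,G}, MQ:{C,T} ∪→ {A,C,G,T}; cost 1
[col 0] HN: children H:{G}, N:{G} ∩→ {G}; cost 0
[col 0] BHMNQR: children BMQR:{A,C,G,T}, HN:{G} ∩→ {G}; cost 0
[col 1] BR: children B:{A}, R:{T} ∪→ {A,T}; cost 1
[col 1] MQ: children M:{T}, Q:{C} ∪→ {C,T}; cost 1
[col 1] BMQR: children BR:{A,T}, MQ:{C,T} ∩→ {T}; cost 0
[col 1] HN: children H:{A}, N:{A} ∩→ {A}; cost 0
[col 1] BHMNQR: children BMQR:{T}, HN:{A} ∪→ {A,T}; cost 1
[col 2] BR: children B:{G}, R:{T} ∪→ {G,T}; cost 1
[col 2] MQ: children M:{T}, Q:{T} ∩→ {T}; cost 0
[col 2] BMQR: children BR:{G,T}, MQ:{T} ∩→ {T}; cost 0
[col 2] HN: children H:{T}, N:{C} ∪→ {C,T}; cost 1
[col 2] BHMNQR: children BMQR:{T}, HN:{C,T} ∩→ {T}; cost 0
[col 3] BR: children B:{G}, R:{A} ∪→ {A,G}; cost 1
[col 3] MQ: children M:{T}, Q:{C} ∪→ {C,T}; cost 1
[col 3] BMQR: children BR:{A,G}, MQ:{C,T} ∪→ {A,C,G,T}; cost 1
[col 3] HN: children H:{A}, N:{T} ∪→ {A,T}; cost 1
[col 3] BHMNQR: children BMQR:{A,C,G,T}, HN:{A,T} ∩→ {A,T}; cost 0
[col 4] BR: children B:{T}, R:{A} ∪→ {A,T}; cost 1
[col 4] MQ: children M:{A}, Q:{C} ∪→ {A,C}; cost 1
[col 4] BMQR: children BR:{A,T}, MQ:{A,C} ∩→ {A}; cost 0
[col 4] HN: children H:{A}, N:{G} ∪→ {A,G}; cost 1
[col 4] BHMNQR: children BMQR:{A}, HN:{A,G} ∩→ {A}; cost 0
[col 5] BR: children B:{A}, R:{G} ∪→ {A,G}; cost 1
[col 5] MQ: children M:{C}, Q:{C} ∩→ {C}; cost 0
[col 5] BMQR: children BR:{A,G}, MQ:{C} ∪→ {A,C,G}; cost 1
[col 5] HN: children H:{A}, N:{T} ∪→ {A,T}; cost 1
[col 5] BHMNQR: children BMQR:{A,C,G}, HN:{A,T} ∩→ {A}; cost 0
per-site changes: [3, 3, 2, 4, 3, 3]; total = 18

3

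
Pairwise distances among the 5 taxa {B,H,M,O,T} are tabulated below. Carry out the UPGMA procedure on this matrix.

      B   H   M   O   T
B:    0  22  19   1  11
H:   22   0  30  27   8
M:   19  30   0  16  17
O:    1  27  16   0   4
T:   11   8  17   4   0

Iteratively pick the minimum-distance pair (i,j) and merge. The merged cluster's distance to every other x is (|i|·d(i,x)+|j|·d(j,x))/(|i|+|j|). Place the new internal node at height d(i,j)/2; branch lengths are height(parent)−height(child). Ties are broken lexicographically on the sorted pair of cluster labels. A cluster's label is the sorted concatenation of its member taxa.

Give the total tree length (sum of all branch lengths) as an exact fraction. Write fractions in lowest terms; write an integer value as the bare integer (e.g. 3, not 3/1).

104/3

step 1: merge (B,O) at d=1; branch lengths B→1/2, O→1/2; new cluster BO
  updated: d(BO,H)=49/2, d(BO,M)=35/2, d(BO,T)=15/2
step 2: merge (BO,T) at d=15/2; branch lengths BO→13/4, T→15/4; new cluster BOT
  updated: d(BOT,H)=19, d(BOT,M)=52/3
step 3: merge (BOT,M) at d=52/3; branch lengths BOT→59/12, M→26/3; new cluster BMOT
  updated: d(BMOT,H)=87/4
step 4: merge (BMOT,H) at d=87/4; branch lengths BMOT→53/24, H→87/8; new cluster BHMOT
final tree: ((((B:1/2,O:1/2):13/4,T:15/4):59/12,M:26/3):53/24,H:87/8)
total length: 104/3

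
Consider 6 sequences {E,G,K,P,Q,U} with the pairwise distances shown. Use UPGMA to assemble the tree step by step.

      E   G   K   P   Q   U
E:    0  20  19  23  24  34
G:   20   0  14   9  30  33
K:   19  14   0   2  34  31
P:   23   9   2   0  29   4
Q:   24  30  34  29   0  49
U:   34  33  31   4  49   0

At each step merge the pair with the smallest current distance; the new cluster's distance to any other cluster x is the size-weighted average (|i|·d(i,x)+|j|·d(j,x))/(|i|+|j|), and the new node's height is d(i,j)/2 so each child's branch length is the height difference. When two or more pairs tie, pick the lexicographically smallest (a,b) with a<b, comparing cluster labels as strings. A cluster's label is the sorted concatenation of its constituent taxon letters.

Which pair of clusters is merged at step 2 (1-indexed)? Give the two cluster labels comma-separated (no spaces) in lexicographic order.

G,KP

step 1: merge (K,P) at d=2; branch lengths K→1, P→1; new cluster KP
  updated: d(E,KP)=21, d(G,KP)=23/2, d(KP,Q)=63/2, d(KP,U)=35/2
step 2: merge (G,KP) at d=23/2; branch lengths G→23/4, KP→19/4; new cluster GKP
  updated: d(E,GKP)=62/3, d(GKP,Q)=31, d(GKP,U)=68/3
step 3: merge (E,GKP) at d=62/3; branch lengths E→31/3, GKP→55/12; new cluster EGKP
  updated: d(EGKP,Q)=117/4, d(EGKP,U)=51/2
step 4: merge (EGKP,U) at d=51/2; branch lengths EGKP→29/12, U→51/4; new cluster EGKPU
  updated: d(EGKPU,Q)=166/5
step 5: merge (EGKPU,Q) at d=166/5; branch lengths EGKPU→77/20, Q→83/5; new cluster EGKPQU
final tree: (((E:31/3,(G:23/4,(K:1,P:1):19/4):55/12):29/12,U:51/4):77/20,Q:83/5)
total length: 1891/30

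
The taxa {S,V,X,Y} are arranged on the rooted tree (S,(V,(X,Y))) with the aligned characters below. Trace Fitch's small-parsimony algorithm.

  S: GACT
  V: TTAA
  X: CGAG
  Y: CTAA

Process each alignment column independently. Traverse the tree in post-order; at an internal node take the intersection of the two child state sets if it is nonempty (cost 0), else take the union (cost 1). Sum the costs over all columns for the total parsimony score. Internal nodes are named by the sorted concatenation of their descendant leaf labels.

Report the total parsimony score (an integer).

site 0, node XY: X={C} ∩ Y={C} → {C} (+0)
site 0, node VXY: V={T} ∪ XY={C} → {C,T} (+1)
site 0, node SVXY: S={G} ∪ VXY={C,T} → {C,G,T} (+1)
site 1, node XY: X={G} ∪ Y={T} → {G,T} (+1)
site 1, node VXY: V={T} ∩ XY={G,T} → {T} (+0)
site 1, node SVXY: S={A} ∪ VXY={T} → {A,T} (+1)
site 2, node XY: X={A} ∩ Y={A} → {A} (+0)
site 2, node VXY: V={A} ∩ XY={A} → {A} (+0)
site 2, node SVXY: S={C} ∪ VXY={A} → {A,C} (+1)
site 3, node XY: X={G} ∪ Y={A} → {A,G} (+1)
site 3, node VXY: V={A} ∩ XY={A,G} → {A} (+0)
site 3, node SVXY: S={T} ∪ VXY={A} → {A,T} (+1)
per-site changes: [2, 2, 1, 2]; total = 7

7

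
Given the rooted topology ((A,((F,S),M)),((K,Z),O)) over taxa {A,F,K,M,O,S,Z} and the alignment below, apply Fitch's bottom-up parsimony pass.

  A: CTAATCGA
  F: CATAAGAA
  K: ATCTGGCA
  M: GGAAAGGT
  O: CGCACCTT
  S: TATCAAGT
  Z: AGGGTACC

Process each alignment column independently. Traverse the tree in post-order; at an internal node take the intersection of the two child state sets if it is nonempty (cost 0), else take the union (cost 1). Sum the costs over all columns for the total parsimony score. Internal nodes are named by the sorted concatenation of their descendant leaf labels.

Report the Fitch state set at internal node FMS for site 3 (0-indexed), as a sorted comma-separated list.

FS@0: {C} ∪ {T} = {C,T} (union, +1)
FMS@0: {C,T} ∪ {G} = {C,G,T} (union, +1)
AFMS@0: {C} ∩ {C,G,T} = {C} (intersection, +0)
KZ@0: {A} ∩ {A} = {A} (intersection, +0)
KOZ@0: {A} ∪ {C} = {A,C} (union, +1)
AFKMOSZ@0: {C} ∩ {A,C} = {C} (intersection, +0)
FS@1: {A} ∩ {A} = {A} (intersection, +0)
FMS@1: {A} ∪ {G} = {A,G} (union, +1)
AFMS@1: {T} ∪ {A,G} = {A,G,T} (union, +1)
KZ@1: {T} ∪ {G} = {G,T} (union, +1)
KOZ@1: {G,T} ∩ {G} = {G} (intersection, +0)
AFKMOSZ@1: {A,G,T} ∩ {G} = {G} (intersection, +0)
FS@2: {T} ∩ {T} = {T} (intersection, +0)
FMS@2: {T} ∪ {A} = {A,T} (union, +1)
AFMS@2: {A} ∩ {A,T} = {A} (intersection, +0)
KZ@2: {C} ∪ {G} = {C,G} (union, +1)
KOZ@2: {C,G} ∩ {C} = {C} (intersection, +0)
AFKMOSZ@2: {A} ∪ {C} = {A,C} (union, +1)
FS@3: {A} ∪ {C} = {A,C} (union, +1)
FMS@3: {A,C} ∩ {A} = {A} (intersection, +0)
AFMS@3: {A} ∩ {A} = {A} (intersection, +0)
KZ@3: {T} ∪ {G} = {G,T} (union, +1)
KOZ@3: {G,T} ∪ {A} = {A,G,T} (union, +1)
AFKMOSZ@3: {A} ∩ {A,G,T} = {A} (intersection, +0)
FS@4: {A} ∩ {A} = {A} (intersection, +0)
FMS@4: {A} ∩ {A} = {A} (intersection, +0)
AFMS@4: {T} ∪ {A} = {A,T} (union, +1)
KZ@4: {G} ∪ {T} = {G,T} (union, +1)
KOZ@4: {G,T} ∪ {C} = {C,G,T} (union, +1)
AFKMOSZ@4: {A,T} ∩ {C,G,T} = {T} (intersection, +0)
FS@5: {G} ∪ {A} = {A,G} (union, +1)
FMS@5: {A,G} ∩ {G} = {G} (intersection, +0)
AFMS@5: {C} ∪ {G} = {C,G} (union, +1)
KZ@5: {G} ∪ {A} = {A,G} (union, +1)
KOZ@5: {A,G} ∪ {C} = {A,C,G} (union, +1)
AFKMOSZ@5: {C,G} ∩ {A,C,G} = {C,G} (intersection, +0)
FS@6: {A} ∪ {G} = {A,G} (union, +1)
FMS@6: {A,G} ∩ {G} = {G} (intersection, +0)
AFMS@6: {G} ∩ {G} = {G} (intersection, +0)
KZ@6: {C} ∩ {C} = {C} (intersection, +0)
KOZ@6: {C} ∪ {T} = {C,T} (union, +1)
AFKMOSZ@6: {G} ∪ {C,T} = {C,G,T} (union, +1)
FS@7: {A} ∪ {T} = {A,T} (union, +1)
FMS@7: {A,T} ∩ {T} = {T} (intersection, +0)
AFMS@7: {A} ∪ {T} = {A,T} (union, +1)
KZ@7: {A} ∪ {C} = {A,C} (union, +1)
KOZ@7: {A,C} ∪ {T} = {A,C,T} (union, +1)
AFKMOSZ@7: {A,T} ∩ {A,C,T} = {A,T} (intersection, +0)
per-site changes: [3, 3, 3, 3, 3, 4, 3, 4]; total = 26

A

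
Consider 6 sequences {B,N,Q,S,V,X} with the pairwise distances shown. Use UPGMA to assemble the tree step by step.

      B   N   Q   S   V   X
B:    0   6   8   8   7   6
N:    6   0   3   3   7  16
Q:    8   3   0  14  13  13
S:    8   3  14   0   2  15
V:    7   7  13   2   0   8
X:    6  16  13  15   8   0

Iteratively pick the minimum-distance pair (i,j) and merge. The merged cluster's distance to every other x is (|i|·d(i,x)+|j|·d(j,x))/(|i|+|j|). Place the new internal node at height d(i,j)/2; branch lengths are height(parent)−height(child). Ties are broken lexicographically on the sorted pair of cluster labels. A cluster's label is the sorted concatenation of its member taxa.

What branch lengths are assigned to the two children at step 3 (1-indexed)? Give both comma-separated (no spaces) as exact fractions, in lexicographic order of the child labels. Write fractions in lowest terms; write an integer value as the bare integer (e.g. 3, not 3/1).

3,3

step 1: merge (S,V) at d=2; branch lengths S→1, V→1; new cluster SV
  updated: d(B,SV)=15/2, d(N,SV)=5, d(Q,SV)=27/2, d(SV,X)=23/2
step 2: merge (N,Q) at d=3; branch lengths N→3/2, Q→3/2; new cluster NQ
  updated: d(B,NQ)=7, d(NQ,SV)=37/4, d(NQ,X)=29/2
step 3: merge (B,X) at d=6; branch lengths B→3, X→3; new cluster BX
  updated: d(BX,NQ)=43/4, d(BX,SV)=19/2
step 4: merge (NQ,SV) at d=37/4; branch lengths NQ→25/8, SV→29/8; new cluster NQSV
  updated: d(BX,NQSV)=81/8
step 5: merge (BX,NQSV) at d=81/8; branch lengths BX→33/16, NQSV→7/16; new cluster BNQSVX
final tree: ((B:3,X:3):33/16,((N:3/2,Q:3/2):25/8,(S:1,V:1):29/8):7/16)
total length: 81/4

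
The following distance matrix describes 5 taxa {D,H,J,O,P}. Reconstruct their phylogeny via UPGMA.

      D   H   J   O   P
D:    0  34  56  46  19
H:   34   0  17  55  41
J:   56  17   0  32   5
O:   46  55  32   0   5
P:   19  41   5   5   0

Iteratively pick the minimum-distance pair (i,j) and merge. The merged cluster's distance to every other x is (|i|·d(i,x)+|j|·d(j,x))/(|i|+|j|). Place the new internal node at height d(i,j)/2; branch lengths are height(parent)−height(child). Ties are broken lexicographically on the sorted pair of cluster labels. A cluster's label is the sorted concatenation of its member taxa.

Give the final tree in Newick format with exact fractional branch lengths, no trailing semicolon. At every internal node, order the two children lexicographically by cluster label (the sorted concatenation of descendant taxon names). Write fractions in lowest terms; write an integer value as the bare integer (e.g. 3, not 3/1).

1. join J+P (d=5) ⇒ JP; edges |J|=5/2, |P|=5/2
  updated: d(D,JP)=75/2, d(H,JP)=29, d(JP,O)=37/2
2. join JP+O (d=37/2) ⇒ JOP; edges |JP|=27/4, |O|=37/4
  updated: d(D,JOP)=121/3, d(H,JOP)=113/3
3. join D+H (d=34) ⇒ DH; edges |D|=17, |H|=17
  updated: d(DH,JOP)=39
4. join DH+JOP (d=39) ⇒ DHJOP; edges |DH|=5/2, |JOP|=41/4
final tree: ((D:17,H:17):5/2,((J:5/2,P:5/2):27/4,O:37/4):41/4)
total length: 271/4

((D:17,H:17):5/2,((J:5/2,P:5/2):27/4,O:37/4):41/4)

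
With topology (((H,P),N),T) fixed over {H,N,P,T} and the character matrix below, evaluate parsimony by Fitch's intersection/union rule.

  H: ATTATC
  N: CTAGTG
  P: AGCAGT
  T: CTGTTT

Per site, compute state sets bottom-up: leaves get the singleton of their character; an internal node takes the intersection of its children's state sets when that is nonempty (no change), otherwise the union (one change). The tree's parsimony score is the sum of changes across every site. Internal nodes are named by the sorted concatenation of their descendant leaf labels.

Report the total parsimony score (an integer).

10

HP@0: {A} ∩ {A} = {A} (intersection, +0)
HNP@0: {A} ∪ {C} = {A,C} (union, +1)
HNPT@0: {A,C} ∩ {C} = {C} (intersection, +0)
HP@1: {T} ∪ {G} = {G,T} (union, +1)
HNP@1: {G,T} ∩ {T} = {T} (intersection, +0)
HNPT@1: {T} ∩ {T} = {T} (intersection, +0)
HP@2: {T} ∪ {C} = {C,T} (union, +1)
HNP@2: {C,T} ∪ {A} = {A,C,T} (union, +1)
HNPT@2: {A,C,T} ∪ {G} = {A,C,G,T} (union, +1)
HP@3: {A} ∩ {A} = {A} (intersection, +0)
HNP@3: {A} ∪ {G} = {A,G} (union, +1)
HNPT@3: {A,G} ∪ {T} = {A,G,T} (union, +1)
HP@4: {T} ∪ {G} = {G,T} (union, +1)
HNP@4: {G,T} ∩ {T} = {T} (intersection, +0)
HNPT@4: {T} ∩ {T} = {T} (intersection, +0)
HP@5: {C} ∪ {T} = {C,T} (union, +1)
HNP@5: {C,T} ∪ {G} = {C,G,T} (union, +1)
HNPT@5: {C,G,T} ∩ {T} = {T} (intersection, +0)
per-site changes: [1, 1, 3, 2, 1, 2]; total = 10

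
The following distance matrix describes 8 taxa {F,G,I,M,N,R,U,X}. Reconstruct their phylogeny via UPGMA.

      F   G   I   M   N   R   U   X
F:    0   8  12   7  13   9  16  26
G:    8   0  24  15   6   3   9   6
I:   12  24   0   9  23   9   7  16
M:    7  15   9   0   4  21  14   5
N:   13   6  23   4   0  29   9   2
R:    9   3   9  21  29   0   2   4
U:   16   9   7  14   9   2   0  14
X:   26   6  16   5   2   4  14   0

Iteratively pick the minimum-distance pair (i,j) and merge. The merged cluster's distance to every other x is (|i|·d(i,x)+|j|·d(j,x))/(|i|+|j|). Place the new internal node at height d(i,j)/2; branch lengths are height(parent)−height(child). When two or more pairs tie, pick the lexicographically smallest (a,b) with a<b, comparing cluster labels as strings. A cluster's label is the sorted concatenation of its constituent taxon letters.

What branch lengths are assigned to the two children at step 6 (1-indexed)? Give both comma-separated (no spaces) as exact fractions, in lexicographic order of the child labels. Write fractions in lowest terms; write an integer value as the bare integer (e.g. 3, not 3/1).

1,13/2

1. join N+X (d=2) ⇒ NX; edges |N|=1, |X|=1
  updated: d(F,NX)=39/2, d(G,NX)=6, d(I,NX)=39/2, d(M,NX)=9/2, d(NX,R)=33/2, d(NX,U)=23/2
2. join R+U (d=2) ⇒ RU; edges |R|=1, |U|=1
  updated: d(F,RU)=25/2, d(G,RU)=6, d(I,RU)=8, d(M,RU)=35/2, d(NX,RU)=14
3. join M+NX (d=9/2) ⇒ MNX; edges |M|=9/4, |NX|=5/4
  updated: d(F,MNX)=46/3, d(G,MNX)=9, d(I,MNX)=16, d(MNX,RU)=91/6
4. join G+RU (d=6) ⇒ GRU; edges |G|=3, |RU|=2
  updated: d(F,GRU)=11, d(GRU,I)=40/3, d(GRU,MNX)=118/9
5. join F+GRU (d=11) ⇒ FGRU; edges |F|=11/2, |GRU|=5/2
  updated: d(FGRU,I)=13, d(FGRU,MNX)=41/3
6. join FGRU+I (d=13) ⇒ FGIRU; edges |FGRU|=1, |I|=13/2
  updated: d(FGIRU,MNX)=212/15
7. join FGIRU+MNX (d=212/15) ⇒ FGIMNRUX; edges |FGIRU|=17/30, |MNX|=289/60
final tree: (((F:11/2,(G:3,(R:1,U:1):2):5/2):1,I:13/2):17/30,(M:9/4,(N:1,X:1):5/4):289/60)
total length: 2003/60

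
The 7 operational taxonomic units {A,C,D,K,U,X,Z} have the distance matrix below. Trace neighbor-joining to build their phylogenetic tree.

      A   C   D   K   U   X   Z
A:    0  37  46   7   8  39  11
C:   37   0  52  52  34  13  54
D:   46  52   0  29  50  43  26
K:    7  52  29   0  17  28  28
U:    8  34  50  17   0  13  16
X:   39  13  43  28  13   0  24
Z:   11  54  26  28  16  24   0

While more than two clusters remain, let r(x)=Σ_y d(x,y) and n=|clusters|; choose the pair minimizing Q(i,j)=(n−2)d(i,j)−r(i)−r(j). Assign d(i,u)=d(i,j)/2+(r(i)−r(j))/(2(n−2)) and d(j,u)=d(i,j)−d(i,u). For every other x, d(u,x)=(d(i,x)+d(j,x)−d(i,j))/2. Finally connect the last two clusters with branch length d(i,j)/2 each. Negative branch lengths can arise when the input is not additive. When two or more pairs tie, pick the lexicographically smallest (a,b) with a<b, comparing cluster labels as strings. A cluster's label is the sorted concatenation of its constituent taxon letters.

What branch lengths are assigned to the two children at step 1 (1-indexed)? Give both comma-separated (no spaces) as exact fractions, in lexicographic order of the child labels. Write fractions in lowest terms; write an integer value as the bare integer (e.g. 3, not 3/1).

step 1: merge (C,X) at d=13, Q=-337; branch lengths C→147/10, X→-17/10; new cluster CX
  updated: d(A,CX)=63/2, d(CX,D)=41, d(CX,K)=67/2, d(CX,U)=17, d(CX,Z)=65/2
step 2: merge (D,Z) at d=26, Q=-403/2; branch lengths D→365/16, Z→51/16; new cluster DZ
  updated: d(A,DZ)=31/2, d(CX,DZ)=95/4, d(DZ,K)=31/2, d(DZ,U)=20
step 3: merge (CX,U) at d=17, Q=-467/4; branch lengths CX→379/24, U→29/24; new cluster CUX
  updated: d(A,CUX)=45/4, d(CUX,DZ)=107/8, d(CUX,K)=67/4
step 4: merge (A,K) at d=7, Q=-59; branch lengths A→17/8, K→39/8; new cluster AK
  updated: d(AK,CUX)=21/2, d(AK,DZ)=12
step 5: merge (AK,CUX) at d=21/2, Q=-287/8; branch lengths AK→73/16, CUX→95/16; new cluster ACKUX
  updated: d(ACKUX,DZ)=119/16
step 6: merge (ACKUX,DZ) at d=119/16; branch lengths ACKUX→119/32, DZ→119/32; new cluster ACDKUXZ
final tree: (((A:17/8,K:39/8):73/16,((C:147/10,X:-17/10):379/24,U:29/24):95/16):119/32,(D:365/16,Z:51/16):119/32)
total length: 1295/16

147/10,-17/10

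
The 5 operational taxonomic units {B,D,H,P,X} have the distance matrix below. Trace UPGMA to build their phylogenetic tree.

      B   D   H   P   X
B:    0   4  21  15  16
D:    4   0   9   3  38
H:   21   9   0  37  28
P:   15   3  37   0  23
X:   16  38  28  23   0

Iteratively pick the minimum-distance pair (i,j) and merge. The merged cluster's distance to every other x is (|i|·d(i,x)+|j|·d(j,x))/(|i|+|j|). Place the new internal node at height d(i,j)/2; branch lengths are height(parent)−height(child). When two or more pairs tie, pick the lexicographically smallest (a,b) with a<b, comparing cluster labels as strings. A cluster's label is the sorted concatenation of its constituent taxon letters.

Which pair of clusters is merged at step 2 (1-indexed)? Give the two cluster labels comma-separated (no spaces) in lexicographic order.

B,DP

step 1: merge (D,P) at d=3; branch lengths D→3/2, P→3/2; new cluster DP
  updated: d(B,DP)=19/2, d(DP,H)=23, d(DP,X)=61/2
step 2: merge (B,DP) at d=19/2; branch lengths B→19/4, DP→13/4; new cluster BDP
  updated: d(BDP,H)=67/3, d(BDP,X)=77/3
step 3: merge (BDP,H) at d=67/3; branch lengths BDP→77/12, H→67/6; new cluster BDHP
  updated: d(BDHP,X)=105/4
step 4: merge (BDHP,X) at d=105/4; branch lengths BDHP→47/24, X→105/8; new cluster BDHPX
final tree: (((B:19/4,(D:3/2,P:3/2):13/4):77/12,H:67/6):47/24,X:105/8)
total length: 131/3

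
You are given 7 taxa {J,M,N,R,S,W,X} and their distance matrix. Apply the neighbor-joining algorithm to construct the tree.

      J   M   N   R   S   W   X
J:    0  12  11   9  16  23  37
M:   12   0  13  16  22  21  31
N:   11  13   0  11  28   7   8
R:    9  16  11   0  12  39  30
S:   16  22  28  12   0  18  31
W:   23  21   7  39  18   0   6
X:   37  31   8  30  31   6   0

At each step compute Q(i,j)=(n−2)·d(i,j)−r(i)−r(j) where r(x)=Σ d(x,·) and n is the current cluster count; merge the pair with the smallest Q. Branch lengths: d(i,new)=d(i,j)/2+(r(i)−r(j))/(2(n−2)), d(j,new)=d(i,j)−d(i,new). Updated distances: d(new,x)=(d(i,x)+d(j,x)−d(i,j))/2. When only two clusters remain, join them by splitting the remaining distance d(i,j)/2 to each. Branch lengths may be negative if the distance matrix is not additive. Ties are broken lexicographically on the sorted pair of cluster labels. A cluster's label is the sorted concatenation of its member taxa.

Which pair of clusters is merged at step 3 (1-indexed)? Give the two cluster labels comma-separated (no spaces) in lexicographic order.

step 1: merge (W,X) at d=6, Q=-227; branch lengths W→1/10, X→59/10; new cluster WX
  updated: d(J,WX)=27, d(M,WX)=23, d(N,WX)=9/2, d(R,WX)=63/2, d(S,WX)=43/2
step 2: merge (N,WX) at d=9/2, Q=-157; branch lengths N→-11/4, WX→29/4; new cluster NWX
  updated: d(J,NWX)=67/4, d(M,NWX)=63/4, d(NWX,R)=19, d(NWX,S)=45/2
step 3: merge (M,NWX) at d=63/4, Q=-185/2; branch lengths M→13/2, NWX→37/4; new cluster MNWX
  updated: d(J,MNWX)=13/2, d(MNWX,R)=77/8, d(MNWX,S)=115/8
step 4: merge (J,MNWX) at d=13/2, Q=-49; branch lengths J→7/2, MNWX→3; new cluster JMNWX
  updated: d(JMNWX,R)=97/16, d(JMNWX,S)=191/16
step 5: merge (JMNWX,R) at d=97/16, Q=-30; branch lengths JMNWX→3, R→49/16; new cluster JMNRWX
  updated: d(JMNRWX,S)=143/16
step 6: merge (JMNRWX,S) at d=143/16; branch lengths JMNRWX→143/32, S→143/32; new cluster JMNRSWX
final tree: (((J:7/2,(M:13/2,(N:-11/4,(W:1/10,X:59/10):29/4):37/4):3):3,R:49/16):143/32,S:143/32)
total length: 191/4

M,NWX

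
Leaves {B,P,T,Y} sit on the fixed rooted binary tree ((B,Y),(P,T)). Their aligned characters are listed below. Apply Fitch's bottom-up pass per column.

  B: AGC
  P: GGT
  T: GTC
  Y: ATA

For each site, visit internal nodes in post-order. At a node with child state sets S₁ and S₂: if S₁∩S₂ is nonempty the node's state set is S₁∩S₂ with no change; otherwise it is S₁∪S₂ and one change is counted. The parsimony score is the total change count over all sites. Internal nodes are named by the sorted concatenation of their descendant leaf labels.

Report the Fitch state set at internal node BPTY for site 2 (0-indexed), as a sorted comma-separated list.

C

BY@0: {A} ∩ {A} = {A} (intersection, +0)
PT@0: {G} ∩ {G} = {G} (intersection, +0)
BPTY@0: {A} ∪ {G} = {A,G} (union, +1)
BY@1: {G} ∪ {T} = {G,T} (union, +1)
PT@1: {G} ∪ {T} = {G,T} (union, +1)
BPTY@1: {G,T} ∩ {G,T} = {G,T} (intersection, +0)
BY@2: {C} ∪ {A} = {A,C} (union, +1)
PT@2: {T} ∪ {C} = {C,T} (union, +1)
BPTY@2: {A,C} ∩ {C,T} = {C} (intersection, +0)
per-site changes: [1, 2, 2]; total = 5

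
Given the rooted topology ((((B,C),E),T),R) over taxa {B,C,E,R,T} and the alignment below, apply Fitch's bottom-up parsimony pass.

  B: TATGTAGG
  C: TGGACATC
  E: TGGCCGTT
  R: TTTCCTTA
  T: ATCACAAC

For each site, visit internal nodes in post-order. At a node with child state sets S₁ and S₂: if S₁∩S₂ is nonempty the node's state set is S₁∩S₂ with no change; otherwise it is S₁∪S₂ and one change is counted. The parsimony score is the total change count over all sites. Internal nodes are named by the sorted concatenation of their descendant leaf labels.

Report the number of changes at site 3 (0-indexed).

3

BC@0: {T} ∩ {T} = {T} (intersection, +0)
BCE@0: {T} ∩ {T} = {T} (intersection, +0)
BCET@0: {T} ∪ {A} = {A,T} (union, +1)
BCERT@0: {A,T} ∩ {T} = {T} (intersection, +0)
BC@1: {A} ∪ {G} = {A,G} (union, +1)
BCE@1: {A,G} ∩ {G} = {G} (intersection, +0)
BCET@1: {G} ∪ {T} = {G,T} (union, +1)
BCERT@1: {G,T} ∩ {T} = {T} (intersection, +0)
BC@2: {T} ∪ {G} = {G,T} (union, +1)
BCE@2: {G,T} ∩ {G} = {G} (intersection, +0)
BCET@2: {G} ∪ {C} = {C,G} (union, +1)
BCERT@2: {C,G} ∪ {T} = {C,G,T} (union, +1)
BC@3: {G} ∪ {A} = {A,G} (union, +1)
BCE@3: {A,G} ∪ {C} = {A,C,G} (union, +1)
BCET@3: {A,C,G} ∩ {A} = {A} (intersection, +0)
BCERT@3: {A} ∪ {C} = {A,C} (union, +1)
BC@4: {T} ∪ {C} = {C,T} (union, +1)
BCE@4: {C,T} ∩ {C} = {C} (intersection, +0)
BCET@4: {C} ∩ {C} = {C} (intersection, +0)
BCERT@4: {C} ∩ {C} = {C} (intersection, +0)
BC@5: {A} ∩ {A} = {A} (intersection, +0)
BCE@5: {A} ∪ {G} = {A,G} (union, +1)
BCET@5: {A,G} ∩ {A} = {A} (intersection, +0)
BCERT@5: {A} ∪ {T} = {A,T} (union, +1)
BC@6: {G} ∪ {T} = {G,T} (union, +1)
BCE@6: {G,T} ∩ {T} = {T} (intersection, +0)
BCET@6: {T} ∪ {A} = {A,T} (union, +1)
BCERT@6: {A,T} ∩ {T} = {T} (intersection, +0)
BC@7: {G} ∪ {C} = {C,G} (union, +1)
BCE@7: {C,G} ∪ {T} = {C,G,T} (union, +1)
BCET@7: {C,G,T} ∩ {C} = {C} (intersection, +0)
BCERT@7: {C} ∪ {A} = {A,C} (union, +1)
per-site changes: [1, 2, 3, 3, 1, 2, 2, 3]; total = 17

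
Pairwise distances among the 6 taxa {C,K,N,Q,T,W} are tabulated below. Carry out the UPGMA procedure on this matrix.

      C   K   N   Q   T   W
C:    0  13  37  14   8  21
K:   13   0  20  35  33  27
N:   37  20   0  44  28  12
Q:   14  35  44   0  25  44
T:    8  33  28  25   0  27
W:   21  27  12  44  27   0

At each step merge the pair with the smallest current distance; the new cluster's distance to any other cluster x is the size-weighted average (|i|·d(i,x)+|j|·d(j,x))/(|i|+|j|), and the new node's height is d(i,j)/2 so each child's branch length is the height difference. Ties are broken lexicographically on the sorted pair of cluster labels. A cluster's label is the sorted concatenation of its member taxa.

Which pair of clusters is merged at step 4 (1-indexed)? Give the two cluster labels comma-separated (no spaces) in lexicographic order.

K,NW

iteration 1: select C,T (d=8); attach at lengths (4, 4); label the merged cluster CT
  updated: d(CT,K)=23, d(CT,N)=65/2, d(CT,Q)=39/2, d(CT,W)=24
iteration 2: select N,W (d=12); attach at lengths (6, 6); label the merged cluster NW
  updated: d(CT,NW)=113/4, d(K,NW)=47/2, d(NW,Q)=44
iteration 3: select CT,Q (d=39/2); attach at lengths (23/4, 39/4); label the merged cluster CQT
  updated: d(CQT,K)=27, d(CQT,NW)=67/2
iteration 4: select K,NW (d=47/2); attach at lengths (47/4, 23/4); label the merged cluster KNW
  updated: d(CQT,KNW)=94/3
iteration 5: select CQT,KNW (d=94/3); attach at lengths (71/12, 47/12); label the merged cluster CKNQTW
final tree: (((C:4,T:4):23/4,Q:39/4):71/12,(K:47/4,(N:6,W:6):23/4):47/12)
total length: 377/6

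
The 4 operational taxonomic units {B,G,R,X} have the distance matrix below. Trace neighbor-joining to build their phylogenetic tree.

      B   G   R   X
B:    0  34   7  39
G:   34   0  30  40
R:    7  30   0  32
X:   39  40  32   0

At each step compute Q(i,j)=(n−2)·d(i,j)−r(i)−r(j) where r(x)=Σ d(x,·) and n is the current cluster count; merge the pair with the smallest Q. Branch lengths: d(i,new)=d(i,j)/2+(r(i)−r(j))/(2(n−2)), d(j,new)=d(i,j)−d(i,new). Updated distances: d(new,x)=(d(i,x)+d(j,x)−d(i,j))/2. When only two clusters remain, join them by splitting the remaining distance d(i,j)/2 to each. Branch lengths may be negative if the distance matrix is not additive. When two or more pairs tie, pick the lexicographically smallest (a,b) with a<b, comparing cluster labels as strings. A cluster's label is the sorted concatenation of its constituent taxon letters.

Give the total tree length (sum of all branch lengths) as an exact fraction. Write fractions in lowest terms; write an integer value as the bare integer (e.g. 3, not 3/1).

iteration 1: select B,R (d=7, Q=-135); attach at lengths (25/4, 3/4); label the merged cluster BR
  updated: d(BR,G)=57/2, d(BR,X)=32
iteration 2: select BR,G (d=57/2, Q=-201/2); attach at lengths (41/4, 73/4); label the merged cluster BGR
  updated: d(BGR,X)=87/4
iteration 3: select BGR,X (d=87/4); attach at lengths (87/8, 87/8); label the merged cluster BGRX
final tree: (((B:25/4,R:3/4):41/4,G:73/4):87/8,X:87/8)
total length: 229/4

229/4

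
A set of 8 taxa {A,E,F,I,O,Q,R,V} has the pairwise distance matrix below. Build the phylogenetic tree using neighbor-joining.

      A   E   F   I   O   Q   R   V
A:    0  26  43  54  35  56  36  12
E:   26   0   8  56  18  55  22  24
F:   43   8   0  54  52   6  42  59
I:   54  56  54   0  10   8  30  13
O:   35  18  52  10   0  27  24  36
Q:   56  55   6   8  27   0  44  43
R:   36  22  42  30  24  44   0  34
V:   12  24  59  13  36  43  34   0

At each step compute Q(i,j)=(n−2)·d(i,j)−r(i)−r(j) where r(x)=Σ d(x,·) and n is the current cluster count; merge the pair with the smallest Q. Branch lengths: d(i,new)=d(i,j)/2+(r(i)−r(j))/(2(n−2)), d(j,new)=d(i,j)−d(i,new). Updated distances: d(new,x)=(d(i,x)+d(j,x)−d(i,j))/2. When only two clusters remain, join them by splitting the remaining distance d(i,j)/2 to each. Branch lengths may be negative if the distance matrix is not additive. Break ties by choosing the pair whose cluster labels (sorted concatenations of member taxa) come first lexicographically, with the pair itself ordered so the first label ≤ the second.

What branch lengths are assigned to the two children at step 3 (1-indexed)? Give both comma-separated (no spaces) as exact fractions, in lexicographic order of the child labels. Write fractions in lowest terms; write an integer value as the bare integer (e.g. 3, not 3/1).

147/16,13/16

1. join F+Q (d=6, Q=-467) ⇒ FQ; edges |F|=61/12, |Q|=11/12
  updated: d(A,FQ)=93/2, d(E,FQ)=57/2, d(FQ,I)=28, d(FQ,O)=73/2, d(FQ,R)=40, d(FQ,V)=48
2. join A+V (d=12, Q=-633/2) ⇒ AV; edges |A|=41/4, |V|=7/4
  updated: d(AV,E)=19, d(AV,FQ)=165/4, d(AV,I)=55/2, d(AV,O)=59/2, d(AV,R)=29
3. join I+O (d=10, Q=-459/2) ⇒ IO; edges |I|=147/16, |O|=13/16
  updated: d(AV,IO)=47/2, d(E,IO)=32, d(FQ,IO)=109/4, d(IO,R)=22
4. join FQ+IO (d=109/4, Q=-160) ⇒ FIOQ; edges |FQ|=19, |IO|=33/4
  updated: d(AV,FIOQ)=75/4, d(E,FIOQ)=133/8, d(FIOQ,R)=139/8
5. join AV+E (d=19, Q=-691/8) ⇒ AEV; edges |AV|=377/32, |E|=231/32
  updated: d(AEV,FIOQ)=131/16, d(AEV,R)=16
6. join AEV+FIOQ (d=131/16, Q=-665/16) ⇒ AEFIOQV; edges |AEV|=109/32, |FIOQ|=153/32
  updated: d(AEFIOQV,R)=403/32
7. join AEFIOQV+R (d=403/32) ⇒ AEFIOQRV; edges |AEFIOQV|=403/64, |R|=403/64
final tree: ((((A:41/4,V:7/4):377/32,E:231/32):109/32,((F:61/12,Q:11/12):19,(I:147/16,O:13/16):33/4):153/32):403/64,R:403/64)
total length: 3041/32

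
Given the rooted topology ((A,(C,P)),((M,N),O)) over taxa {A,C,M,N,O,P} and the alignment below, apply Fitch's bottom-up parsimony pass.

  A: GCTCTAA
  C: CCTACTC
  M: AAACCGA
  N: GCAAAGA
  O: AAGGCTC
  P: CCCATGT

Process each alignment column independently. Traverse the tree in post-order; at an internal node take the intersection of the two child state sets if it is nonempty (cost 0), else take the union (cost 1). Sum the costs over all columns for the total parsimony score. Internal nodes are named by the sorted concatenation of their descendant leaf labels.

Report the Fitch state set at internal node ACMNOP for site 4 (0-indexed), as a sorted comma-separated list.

C,T

CP@0: {C} ∩ {C} = {C} (intersection, +0)
ACP@0: {G} ∪ {C} = {C,G} (union, +1)
MN@0: {A} ∪ {G} = {A,G} (union, +1)
MNO@0: {A,G} ∩ {A} = {A} (intersection, +0)
ACMNOP@0: {C,G} ∪ {A} = {A,C,G} (union, +1)
CP@1: {C} ∩ {C} = {C} (intersection, +0)
ACP@1: {C} ∩ {C} = {C} (intersection, +0)
MN@1: {A} ∪ {C} = {A,C} (union, +1)
MNO@1: {A,C} ∩ {A} = {A} (intersection, +0)
ACMNOP@1: {C} ∪ {A} = {A,C} (union, +1)
CP@2: {T} ∪ {C} = {C,T} (union, +1)
ACP@2: {T} ∩ {C,T} = {T} (intersection, +0)
MN@2: {A} ∩ {A} = {A} (intersection, +0)
MNO@2: {A} ∪ {G} = {A,G} (union, +1)
ACMNOP@2: {T} ∪ {A,G} = {A,G,T} (union, +1)
CP@3: {A} ∩ {A} = {A} (intersection, +0)
ACP@3: {C} ∪ {A} = {A,C} (union, +1)
MN@3: {C} ∪ {A} = {A,C} (union, +1)
MNO@3: {A,C} ∪ {G} = {A,C,G} (union, +1)
ACMNOP@3: {A,C} ∩ {A,C,G} = {A,C} (intersection, +0)
CP@4: {C} ∪ {T} = {C,T} (union, +1)
ACP@4: {T} ∩ {C,T} = {T} (intersection, +0)
MN@4: {C} ∪ {A} = {A,C} (union, +1)
MNO@4: {A,C} ∩ {C} = {C} (intersection, +0)
ACMNOP@4: {T} ∪ {C} = {C,T} (union, +1)
CP@5: {T} ∪ {G} = {G,T} (union, +1)
ACP@5: {A} ∪ {G,T} = {A,G,T} (union, +1)
MN@5: {G} ∩ {G} = {G} (intersection, +0)
MNO@5: {G} ∪ {T} = {G,T} (union, +1)
ACMNOP@5: {A,G,T} ∩ {G,T} = {G,T} (intersection, +0)
CP@6: {C} ∪ {T} = {C,T} (union, +1)
ACP@6: {A} ∪ {C,T} = {A,C,T} (union, +1)
MN@6: {A} ∩ {A} = {A} (intersection, +0)
MNO@6: {A} ∪ {C} = {A,C} (union, +1)
ACMNOP@6: {A,C,T} ∩ {A,C} = {A,C} (intersection, +0)
per-site changes: [3, 2, 3, 3, 3, 3, 3]; total = 20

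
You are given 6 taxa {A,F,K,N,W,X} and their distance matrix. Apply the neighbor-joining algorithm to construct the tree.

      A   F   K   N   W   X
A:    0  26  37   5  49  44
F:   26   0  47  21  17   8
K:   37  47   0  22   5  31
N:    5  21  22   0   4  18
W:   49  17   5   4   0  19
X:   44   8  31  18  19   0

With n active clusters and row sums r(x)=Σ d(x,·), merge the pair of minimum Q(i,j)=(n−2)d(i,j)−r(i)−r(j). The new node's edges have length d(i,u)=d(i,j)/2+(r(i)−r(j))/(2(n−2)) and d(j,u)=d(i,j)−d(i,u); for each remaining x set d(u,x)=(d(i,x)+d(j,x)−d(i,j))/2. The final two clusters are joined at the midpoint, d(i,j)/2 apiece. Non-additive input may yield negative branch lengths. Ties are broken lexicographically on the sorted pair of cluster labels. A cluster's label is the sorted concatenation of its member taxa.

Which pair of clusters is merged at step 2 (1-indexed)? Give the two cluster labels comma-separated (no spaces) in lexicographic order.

A,N

iteration 1: select K,W (d=5, Q=-216); attach at lengths (17/2, -7/2); label the merged cluster KW
  updated: d(A,KW)=81/2, d(F,KW)=59/2, d(KW,N)=21/2, d(KW,X)=45/2
iteration 2: select A,N (d=5, Q=-155); attach at lengths (38/3, -23/3); label the merged cluster AN
  updated: d(AN,F)=21, d(AN,KW)=23, d(AN,X)=57/2
iteration 3: select AN,KW (d=23, Q=-203/2); attach at lengths (87/8, 97/8); label the merged cluster AKNW
  updated: d(AKNW,F)=55/4, d(AKNW,X)=14
iteration 4: select AKNW,F (d=55/4, Q=-143/4); attach at lengths (79/8, 31/8); label the merged cluster AFKNW
  updated: d(AFKNW,X)=33/8
iteration 5: select AFKNW,X (d=33/8); attach at lengths (33/16, 33/16); label the merged cluster AFKNWX
final tree: ((((A:38/3,N:-23/3):87/8,(K:17/2,W:-7/2):97/8):79/8,F:31/8):33/16,X:33/16)
total length: 407/8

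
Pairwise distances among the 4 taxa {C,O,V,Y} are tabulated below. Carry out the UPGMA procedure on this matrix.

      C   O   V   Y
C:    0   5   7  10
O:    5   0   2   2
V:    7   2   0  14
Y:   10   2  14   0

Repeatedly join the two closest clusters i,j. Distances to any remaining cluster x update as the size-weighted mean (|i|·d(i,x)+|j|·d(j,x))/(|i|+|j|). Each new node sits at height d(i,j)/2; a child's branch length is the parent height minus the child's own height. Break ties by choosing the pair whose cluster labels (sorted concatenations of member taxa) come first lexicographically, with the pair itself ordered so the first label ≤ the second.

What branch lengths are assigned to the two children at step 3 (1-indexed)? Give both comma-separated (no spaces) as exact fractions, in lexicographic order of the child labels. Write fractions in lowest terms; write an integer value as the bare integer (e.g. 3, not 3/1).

4/3,13/3

iteration 1: select O,V (d=2); attach at lengths (1, 1); label the merged cluster OV
  updated: d(C,OV)=6, d(OV,Y)=8
iteration 2: select C,OV (d=6); attach at lengths (3, 2); label the merged cluster COV
  updated: d(COV,Y)=26/3
iteration 3: select COV,Y (d=26/3); attach at lengths (4/3, 13/3); label the merged cluster COVY
final tree: ((C:3,(O:1,V:1):2):4/3,Y:13/3)
total length: 38/3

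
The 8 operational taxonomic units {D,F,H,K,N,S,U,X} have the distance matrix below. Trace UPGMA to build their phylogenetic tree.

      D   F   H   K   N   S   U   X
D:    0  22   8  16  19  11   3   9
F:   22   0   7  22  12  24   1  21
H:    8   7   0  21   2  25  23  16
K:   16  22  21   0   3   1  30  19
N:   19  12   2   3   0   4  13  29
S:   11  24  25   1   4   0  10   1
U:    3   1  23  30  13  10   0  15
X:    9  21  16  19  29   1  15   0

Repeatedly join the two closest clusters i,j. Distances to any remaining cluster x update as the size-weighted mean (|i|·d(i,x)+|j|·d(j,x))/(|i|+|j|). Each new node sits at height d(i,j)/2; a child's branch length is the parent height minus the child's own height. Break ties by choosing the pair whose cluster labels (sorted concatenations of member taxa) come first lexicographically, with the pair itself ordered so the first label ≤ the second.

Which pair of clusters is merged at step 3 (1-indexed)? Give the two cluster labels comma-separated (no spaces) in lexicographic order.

1. join F+U (d=1) ⇒ FU; edges |F|=1/2, |U|=1/2
  updated: d(D,FU)=25/2, d(FU,H)=15, d(FU,K)=26, d(FU,N)=25/2, d(FU,S)=17, d(FU,X)=18
2. join K+S (d=1) ⇒ KS; edges |K|=1/2, |S|=1/2
  updated: d(D,KS)=27/2, d(FU,KS)=43/2, d(H,KS)=23, d(KS,N)=7/2, d(KS,X)=10
3. join H+N (d=2) ⇒ HN; edges |H|=1, |N|=1
  updated: d(D,HN)=27/2, d(FU,HN)=55/4, d(HN,KS)=53/4, d(HN,X)=45/2
4. join D+X (d=9) ⇒ DX; edges |D|=9/2, |X|=9/2
  updated: d(DX,FU)=61/4, d(DX,HN)=18, d(DX,KS)=47/4
5. join DX+KS (d=47/4) ⇒ DKSX; edges |DX|=11/8, |KS|=43/8
  updated: d(DKSX,FU)=147/8, d(DKSX,HN)=125/8
6. join FU+HN (d=55/4) ⇒ FHNU; edges |FU|=51/8, |HN|=47/8
  updated: d(DKSX,FHNU)=17
7. join DKSX+FHNU (d=17) ⇒ DFHKNSUX; edges |DKSX|=21/8, |FHNU|=13/8
final tree: (((D:9/2,X:9/2):11/8,(K:1/2,S:1/2):43/8):21/8,((F:1/2,U:1/2):51/8,(H:1,N:1):47/8):13/8)
total length: 145/4

H,N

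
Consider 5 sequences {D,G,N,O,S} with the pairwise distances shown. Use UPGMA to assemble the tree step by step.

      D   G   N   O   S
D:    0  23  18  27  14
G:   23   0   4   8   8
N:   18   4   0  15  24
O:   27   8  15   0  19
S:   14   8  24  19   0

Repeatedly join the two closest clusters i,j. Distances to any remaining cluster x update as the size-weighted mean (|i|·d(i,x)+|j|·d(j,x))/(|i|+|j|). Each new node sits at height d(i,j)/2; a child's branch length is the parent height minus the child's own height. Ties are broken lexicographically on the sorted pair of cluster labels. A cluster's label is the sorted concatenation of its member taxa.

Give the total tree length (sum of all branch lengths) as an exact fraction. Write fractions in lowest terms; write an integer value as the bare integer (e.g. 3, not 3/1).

1. join G+N (d=4) ⇒ GN; edges |G|=2, |N|=2
  updated: d(D,GN)=41/2, d(GN,O)=23/2, d(GN,S)=16
2. join GN+O (d=23/2) ⇒ GNO; edges |GN|=15/4, |O|=23/4
  updated: d(D,GNO)=68/3, d(GNO,S)=17
3. join D+S (d=14) ⇒ DS; edges |D|=7, |S|=7
  updated: d(DS,GNO)=119/6
4. join DS+GNO (d=119/6) ⇒ DGNOS; edges |DS|=35/12, |GNO|=25/6
final tree: ((D:7,S:7):35/12,((G:2,N:2):15/4,O:23/4):25/6)
total length: 415/12

415/12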